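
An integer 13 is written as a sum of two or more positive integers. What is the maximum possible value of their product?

108

Fill g[k] for k=2..13: at each k try every first piece i and multiply by the better of (k−i) uncut or g[k−i].
g[2] = 1*max(1,0) = 1*1 = 1
g[3] = max(1*2, 2*1) = 2
g[4] = max(1*3, 2*2, 3*1) = 4
g[5] = max(1*4, 2*3, 3*2, 4*1) = 6
g[6] = max(1*6, 2*4, 3*3, 4*2, 5*1) = 9
g[7] = max(1*9, 2*6, 3*4, 4*3, 5*2, 6*1) = 12
g[8] = max(1*12, 2*9, 3*6, …, 6*2, 7*1) = 18
g[9] = max(1*18, 2*12, 3*9, …, 7*2, 8*1) = 27
g[10] = max(1*27, 2*18, 3*12, …, 8*2, 9*1) = 36
g[11] = max(1*36, 2*27, 3*18, …, 9*2, 10*1) = 54
g[12] = max(1*54, 2*36, 3*27, …, 10*2, 11*1) = 81
g[13] = max(1*81, 2*54, 3*36, …, 11*2, 12*1) = 108
One optimal split: 3 + 3 + 3 + 2 + 2; product 3*3*3*2*2 = 108.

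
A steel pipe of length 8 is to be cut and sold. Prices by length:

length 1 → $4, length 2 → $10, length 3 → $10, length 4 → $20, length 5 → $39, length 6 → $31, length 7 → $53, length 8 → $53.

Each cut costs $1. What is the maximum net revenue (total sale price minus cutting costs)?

56

Build net[k] bottom-up: net[k] = max over allowed piece i of (p[i] + net[k−i]) − 1 per cut.
net[1] = 4
net[2] = max(4+4-1, 10+0) = 10
net[3] = max(4+10-1, 10+4-1, 10+0) = 13
net[4] = max(4+13-1, 10+10-1, 10+4-1, 20+0) = 20
net[5] = max(4+20-1, 10+13-1, 10+10-1, 20+4-1, 39+0) = 39
net[6] = max(4+39-1, 10+20-1, 10+13-1, 20+10-1, 39+4-1, 31+0) = 42
net[7] = max(4+42-1, 10+39-1, 10+20-1, …, 31+4-1, 53+0) = 53
net[8] = max(4+53-1, 10+42-1, 10+39-1, …, 53+4-1, 53+0) = 56
One optimal plan: pieces 7 + 1 (1 cut) → $57 − $1 = $56.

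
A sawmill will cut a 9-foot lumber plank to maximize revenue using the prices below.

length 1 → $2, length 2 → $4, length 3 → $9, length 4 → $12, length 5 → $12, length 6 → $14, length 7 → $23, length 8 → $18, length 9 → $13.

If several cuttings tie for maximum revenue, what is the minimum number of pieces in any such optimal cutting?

Consider every possible first cut. r[k] is the best of p[i]+r[k−i] over all sellable i≤k.
r[1] = 2
r[2] = max(2+2, 4+0) = 4
r[3] = max(2+4, 4+2, 9+0) = 9
r[4] = max(2+9, 4+4, 9+2, 12+0) = 12
r[5] = max(2+12, 4+9, 9+4, 12+2, 12+0) = 14
r[6] = max(2+14, 4+12, 9+9, 12+4, 12+2, 14+0) = 18
r[7] = max(2+18, 4+14, 9+12, …, 14+2, 23+0) = 23
r[8] = max(2+23, 4+18, 9+14, …, 23+2, 18+0) = 25
r[9] = max(2+25, 4+23, 9+18, …, 18+2, 13+0) = 27
Maximum revenue is $27.
Now minimize piece count subject to staying optimal: for each k, pieces[k] = 1 + min over i with p[i]+r[k−i]=r[k] of pieces[k−i].
pieces[6] = 2
pieces[7] = 1
pieces[8] = 2
pieces[9] = 2

2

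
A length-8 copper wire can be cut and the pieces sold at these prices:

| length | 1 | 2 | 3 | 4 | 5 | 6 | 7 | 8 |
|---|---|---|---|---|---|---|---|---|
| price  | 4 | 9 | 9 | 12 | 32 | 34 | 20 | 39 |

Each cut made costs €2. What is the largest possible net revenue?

41

Let r[k] be the best obtainable value from length k. For each k, try every first piece i and keep the best of price[i] + r[k−i] minus the 2 cut fee when i<k.
r[1] = 4
r[2] = max(4+4-2, 9+0) = 9
r[3] = max(4+9-2, 9+4-2, 9+0) = 11
r[4] = max(4+11-2, 9+9-2, 9+4-2, 12+0) = 16
r[5] = max(4+16-2, 9+11-2, 9+9-2, 12+4-2, 32+0) = 32
r[6] = max(4+32-2, 9+16-2, 9+11-2, 12+9-2, 32+4-2, 34+0) = 34
r[7] = max(4+34-2, 9+32-2, 9+16-2, …, 34+4-2, 20+0) = 39
r[8] = max(4+39-2, 9+34-2, 9+32-2, …, 20+4-2, 39+0) = 41
One optimal plan: pieces 5 + 2 + 1 (2 cuts) → €45 − €4 = €41.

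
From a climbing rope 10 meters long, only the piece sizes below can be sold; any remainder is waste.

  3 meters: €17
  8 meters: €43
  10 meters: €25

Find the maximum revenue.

51

Build r[k] bottom-up: r[k] = max over allowed piece i of (p[i] + r[k−i]).
r[1] = 0
r[2] = 0
r[3] = 17
r[4] = 17
r[5] = 17
r[6] = 34  (first piece 3, then r[3]=17)
r[7] = 34
r[8] = max(17+17, 43+0) = 43
r[9] = max(17+34, 43+0) = 51
r[10] = max(17+34, 43+0, 25+0) = 51
One optimal cutting: pieces 3 + 3 + 3 with 1 meter of scrap → €51.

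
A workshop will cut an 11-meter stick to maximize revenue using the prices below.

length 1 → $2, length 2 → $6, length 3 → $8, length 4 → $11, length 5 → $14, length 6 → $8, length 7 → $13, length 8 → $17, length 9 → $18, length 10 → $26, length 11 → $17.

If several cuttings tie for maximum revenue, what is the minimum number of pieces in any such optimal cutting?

Consider every possible first cut. r[k] is the best of p[i]+r[k−i] over all sellable i≤k.
r[1] = 2
r[2] = max(2+2, 6+0) = 6
r[3] = max(2+6, 6+2, 8+0) = 8
r[4] = max(2+8, 6+6, 8+2, 11+0) = 12
r[5] = max(2+12, 6+8, 8+6, 11+2, 14+0) = 14
r[6] = max(2+14, 6+12, 8+8, 11+6, 14+2, 8+0) = 18
r[7] = max(2+18, 6+14, 8+12, …, 8+2, 13+0) = 20
r[8] = max(2+20, 6+18, 8+14, …, 13+2, 17+0) = 24
r[9] = max(2+24, 6+20, 8+18, …, 17+2, 18+0) = 26
r[10] = max(2+26, 6+24, 8+20, …, 18+2, 26+0) = 30
r[11] = max(2+30, 6+26, 8+24, …, 26+2, 17+0) = 32
Maximum revenue is $32.
Now minimize piece count subject to staying optimal: for each k, pieces[k] = 1 + min over i with p[i]+r[k−i]=r[k] of pieces[k−i].
pieces[8] = 4
pieces[9] = 3
pieces[10] = 5
pieces[11] = 4

4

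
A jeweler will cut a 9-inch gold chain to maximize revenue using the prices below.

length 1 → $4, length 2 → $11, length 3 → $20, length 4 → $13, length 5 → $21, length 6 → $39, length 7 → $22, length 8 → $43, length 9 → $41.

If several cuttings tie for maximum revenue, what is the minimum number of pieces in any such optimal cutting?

Let r[k] be the best obtainable value from length k. For each k, try every first piece i and keep the best of price[i] + r[k−i].
r[1] = 4
r[2] = 11
r[3] = 20
r[4] = 24  (first piece 1, then r[3]=20)
r[5] = 31  (first piece 2, then r[3]=20)
r[6] = 40  (first piece 3, then r[3]=20)
r[7] = 44  (first piece 1, then r[6]=40)
r[8] = 51  (first piece 2, then r[6]=40)
r[9] = 60  (first piece 3, then r[6]=40)
Maximum revenue is $60.
Now minimize piece count subject to staying optimal: for each k, pieces[k] = 1 + min over i with p[i]+r[k−i]=r[k] of pieces[k−i].
pieces[6] = 2
pieces[7] = 3
pieces[8] = 3
pieces[9] = 3

3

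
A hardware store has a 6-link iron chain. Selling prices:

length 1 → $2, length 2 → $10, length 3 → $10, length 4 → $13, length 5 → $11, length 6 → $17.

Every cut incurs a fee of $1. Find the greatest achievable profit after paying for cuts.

Consider every possible first cut. r[k] is the best of p[i]+r[k−i] over all sellable i≤k, charging 1 whenever i<k.
r[1] = 2
r[2] = 10
r[3] = 11  (first piece 1, then r[2]=10)
r[4] = 19  (first piece 2, then r[2]=10)
r[5] = 20  (first piece 1, then r[4]=19)
r[6] = 28  (first piece 2, then r[4]=19)
One optimal plan: pieces 2 + 2 + 2 (2 cuts) → $30 − $2 = $28.

28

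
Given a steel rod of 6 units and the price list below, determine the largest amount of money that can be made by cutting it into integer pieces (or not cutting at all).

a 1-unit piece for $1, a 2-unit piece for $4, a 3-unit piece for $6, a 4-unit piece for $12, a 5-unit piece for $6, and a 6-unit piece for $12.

16

Build R[k] bottom-up: R[k] = max over allowed piece i of (p[i] + R[k−i]).
R[1] = 1
R[2] = 4
R[3] = 6
R[4] = 12
R[5] = 13  (first piece 1, then R[4]=12)
R[6] = 16  (first piece 2, then R[4]=12)
One optimal cutting: 4 + 2 → $12 + $4 = $16.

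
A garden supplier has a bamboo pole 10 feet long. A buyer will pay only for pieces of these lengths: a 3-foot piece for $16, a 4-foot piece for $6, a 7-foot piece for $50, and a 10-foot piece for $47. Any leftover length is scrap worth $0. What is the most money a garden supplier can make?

66

Let best[k] be the best obtainable value from length k. For each k, try every first piece i and keep the best of price[i] + best[k−i].
best[1] = 0
best[2] = 0
best[3] = 16
best[4] = 16
best[5] = 16
best[6] = 32  (first piece 3, then best[3]=16)
best[7] = 50
best[8] = 50
best[9] = 50
best[10] = 66  (first piece 3, then best[7]=50)
One optimal cutting: 7 + 3 → $66.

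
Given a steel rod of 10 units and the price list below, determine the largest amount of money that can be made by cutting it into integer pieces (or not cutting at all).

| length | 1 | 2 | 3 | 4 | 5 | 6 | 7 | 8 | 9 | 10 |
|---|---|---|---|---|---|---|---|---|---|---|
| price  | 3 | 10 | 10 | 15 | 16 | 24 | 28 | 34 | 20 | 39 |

50

Consider every possible first cut. R[k] is the best of p[i]+R[k−i] over all sellable i≤k.
R[1] = 3
R[2] = 10
R[3] = 13  (first piece 1, then R[2]=10)
R[4] = 20  (first piece 2, then R[2]=10)
R[5] = 23  (first piece 1, then R[4]=20)
R[6] = 30  (first piece 2, then R[4]=20)
R[7] = 33  (first piece 1, then R[6]=30)
R[8] = 40  (first piece 2, then R[6]=30)
R[9] = 43  (first piece 1, then R[8]=40)
R[10] = 50  (first piece 2, then R[8]=40)
One optimal cutting: 2 + 2 + 2 + 2 + 2 → $10 + $10 + $10 + $10 + $10 = $50.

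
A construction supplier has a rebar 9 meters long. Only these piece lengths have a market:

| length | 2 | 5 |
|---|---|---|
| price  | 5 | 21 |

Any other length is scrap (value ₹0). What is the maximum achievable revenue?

Consider every possible first cut. f[k] is the best of p[i]+f[k−i] over all sellable i≤k.
f[1] = 0
f[2] = 5
f[3] = 5
f[4] = 10  (first piece 2, then f[2]=5)
f[5] = max(5+5, 21+0) = 21
f[6] = max(5+10, 21+0) = 21
f[7] = max(5+21, 21+5) = 26
f[8] = max(5+21, 21+5) = 26
f[9] = max(5+26, 21+10) = 31
One optimal cutting: 5 + 2 + 2 → ₹31.

31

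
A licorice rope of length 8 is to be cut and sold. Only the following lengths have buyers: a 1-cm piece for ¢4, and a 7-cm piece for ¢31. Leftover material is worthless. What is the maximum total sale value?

35

Let best[k] be the best obtainable value from length k. For each k, try every first piece i and keep the best of price[i] + best[k−i].
best[1] = 4
best[2] = 8  (first piece 1, then best[1]=4)
best[3] = 12  (first piece 1, then best[2]=8)
best[4] = 16  (first piece 1, then best[3]=12)
best[5] = 20  (first piece 1, then best[4]=16)
best[6] = 24  (first piece 1, then best[5]=20)
best[7] = 31
best[8] = 35  (first piece 1, then best[7]=31)
One optimal cutting: 7 + 1 → ¢35.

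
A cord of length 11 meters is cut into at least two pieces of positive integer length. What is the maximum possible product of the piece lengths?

Let prod[k] be the best product for length k (with at least one cut). For each first piece i, the rest contributes max(k−i, prod[k−i]).
prod[2] = 1×max(1,0) = 1×1 = 1
prod[3] = 1×max(2,1) = 1×2 = 2
prod[4] = 2×max(2,1) = 2×2 = 4
prod[5] = 2×max(3,2) = 2×3 = 6
prod[6] = 3×max(3,2) = 3×3 = 9
prod[7] = 2×max(5,6) = 2×6 = 12
prod[8] = 2×max(6,9) = 2×9 = 18
prod[9] = 3×max(6,9) = 3×9 = 27
prod[10] = 2×max(8,18) = 2×18 = 36
prod[11] = 2×max(9,27) = 2×27 = 54
One optimal split: 3 + 3 + 3 + 2; product 3×3×3×2 = 54.

54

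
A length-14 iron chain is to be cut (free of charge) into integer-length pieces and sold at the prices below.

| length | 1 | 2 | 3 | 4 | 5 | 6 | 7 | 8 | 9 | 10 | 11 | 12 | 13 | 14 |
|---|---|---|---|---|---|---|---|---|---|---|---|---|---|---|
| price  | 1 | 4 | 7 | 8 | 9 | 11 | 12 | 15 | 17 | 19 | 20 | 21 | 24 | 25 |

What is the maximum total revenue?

Let v[k] be the best obtainable value from length k. For each k, try every first piece i and keep the best of price[i] + v[k−i].
v[1] = 1
v[2] = max(1+1, 4+0) = 4
v[3] = max(1+4, 4+1, 7+0) = 7
v[4] = max(1+7, 4+4, 7+1, 8+0) = 8
v[5] = max(1+8, 4+7, 7+4, 8+1, 9+0) = 11
v[6] = max(1+11, 4+8, 7+7, 8+4, 9+1, 11+0) = 14
v[7] = max(1+14, 4+11, 7+8, …, 11+1, 12+0) = 15
v[8] = max(1+15, 4+14, 7+11, …, 12+1, 15+0) = 18
v[9] = max(1+18, 4+15, 7+14, …, 15+1, 17+0) = 21
v[10] = max(1+21, 4+18, 7+15, …, 17+1, 19+0) = 22
v[11] = max(1+22, 4+21, 7+18, …, 19+1, 20+0) = 25
v[12] = max(1+25, 4+22, 7+21, …, 20+1, 21+0) = 28
v[13] = max(1+28, 4+25, 7+22, …, 21+1, 24+0) = 29
v[14] = max(1+29, 4+28, 7+25, …, 24+1, 25+0) = 32
One optimal cutting: 3 + 3 + 3 + 3 + 2 → $7 + $7 + $7 + $7 + $4 = $32.

32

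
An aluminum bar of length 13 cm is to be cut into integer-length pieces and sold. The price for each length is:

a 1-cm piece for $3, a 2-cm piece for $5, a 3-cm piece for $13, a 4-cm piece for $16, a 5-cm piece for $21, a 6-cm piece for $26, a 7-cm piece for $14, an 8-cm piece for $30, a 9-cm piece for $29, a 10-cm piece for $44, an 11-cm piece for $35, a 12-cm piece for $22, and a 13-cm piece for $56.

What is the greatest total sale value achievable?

57

Let best[k] be the best obtainable value from length k. For each k, try every first piece i and keep the best of price[i] + best[k−i].
best[1] = 3
best[2] = 6  (first piece 1, then best[1]=3)
best[3] = 13
best[4] = 16  (first piece 1, then best[3]=13)
best[5] = 21
best[6] = 26  (first piece 3, then best[3]=13)
best[7] = 29  (first piece 1, then best[6]=26)
best[8] = 34  (first piece 3, then best[5]=21)
best[9] = 39  (first piece 3, then best[6]=26)
best[10] = 44
best[11] = 47  (first piece 1, then best[10]=44)
best[12] = 52  (first piece 3, then best[9]=39)
best[13] = 57  (first piece 3, then best[10]=44)
One optimal cutting: 10 + 3 → $44 + $13 = $57.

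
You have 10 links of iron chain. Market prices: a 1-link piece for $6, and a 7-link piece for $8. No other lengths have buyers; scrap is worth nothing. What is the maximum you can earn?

60

Consider every possible first cut. best[k] is the best of p[i]+best[k−i] over all sellable i≤k.
best[1] = 6
best[2] = 12  (first piece 1, then best[1]=6)
best[3] = 18  (first piece 1, then best[2]=12)
best[4] = 24  (first piece 1, then best[3]=18)
best[5] = 30  (first piece 1, then best[4]=24)
best[6] = 36  (first piece 1, then best[5]=30)
best[7] = max(6+36, 8+0) = 42
best[8] = max(6+42, 8+6) = 48
best[9] = max(6+48, 8+12) = 54
best[10] = max(6+54, 8+18) = 60
One optimal cutting: 1 + 1 + 1 + 1 + 1 + 1 + 1 + 1 + 1 + 1 → $60.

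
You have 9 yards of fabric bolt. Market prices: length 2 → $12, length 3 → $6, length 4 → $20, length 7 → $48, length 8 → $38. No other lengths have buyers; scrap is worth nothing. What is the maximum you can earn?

60

Consider every possible first cut. f[k] is the best of p[i]+f[k−i] over all sellable i≤k.
f[1] = 0
f[2] = 12
f[3] = 12
f[4] = 24  (first piece 2, then f[2]=12)
f[5] = 24
f[6] = 36  (first piece 2, then f[4]=24)
f[7] = 48
f[8] = 48
f[9] = 60  (first piece 2, then f[7]=48)
One optimal cutting: 7 + 2 → $60.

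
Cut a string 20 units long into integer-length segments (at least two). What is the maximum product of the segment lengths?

Define m[k] = max over 1≤i<k of i · max(k−i, m[k−i]); the inner max lets the remainder stay uncut if that's better.
Small cases: m[2]=1, m[3]=2, m[4]=4, m[5]=6, m[6]=9, m[7]=12, m[8]=18, m[9]=27, m[10]=36, m[11]=54, m[12]=81, m[13]=108, m[14]=162.
m[15] = 3×max(12,81) = 3×81 = 243
m[16] = 2×max(14,162) = 2×162 = 324
m[17] = 2×max(15,243) = 2×243 = 486
m[18] = 3×max(15,243) = 3×243 = 729
m[19] = 2×max(17,486) = 2×486 = 972
m[20] = 2×max(18,729) = 2×729 = 1458
One optimal split: 3 + 3 + 3 + 3 + 3 + 3 + 2; product 3×3×3×3×3×3×2 = 1458.

1458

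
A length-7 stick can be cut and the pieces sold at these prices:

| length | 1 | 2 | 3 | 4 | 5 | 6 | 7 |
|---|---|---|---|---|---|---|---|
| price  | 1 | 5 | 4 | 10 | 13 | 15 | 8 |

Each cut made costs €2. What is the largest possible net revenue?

16

Build net[k] bottom-up: net[k] = max over allowed piece i of (p[i] + net[k−i]) − 2 per cut.
net[1] = 1
net[2] = 5
net[3] = 4  (first piece 1, then net[2]=5)
net[4] = 10
net[5] = 13
net[6] = 15
net[7] = 16  (first piece 2, then net[5]=13)
One optimal plan: pieces 5 + 2 (1 cut) → €18 − €2 = €16.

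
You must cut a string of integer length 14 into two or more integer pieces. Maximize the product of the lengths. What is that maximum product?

Let prod[k] be the best product for length k (with at least one cut). For each first piece i, the rest contributes max(k−i, prod[k−i]).
prod[2] = 1*max(1,0) = 1*1 = 1
prod[3] = 1*max(2,1) = 1*2 = 2
prod[4] = 2*max(2,1) = 2*2 = 4
prod[5] = 2*max(3,2) = 2*3 = 6
prod[6] = 3*max(3,2) = 3*3 = 9
prod[7] = 2*max(5,6) = 2*6 = 12
prod[8] = 2*max(6,9) = 2*9 = 18
prod[9] = 3*max(6,9) = 3*9 = 27
prod[10] = 2*max(8,18) = 2*18 = 36
prod[11] = 2*max(9,27) = 2*27 = 54
prod[12] = 3*max(9,27) = 3*27 = 81
prod[13] = 2*max(11,54) = 2*54 = 108
prod[14] = 2*max(12,81) = 2*81 = 162
One optimal split: 3 + 3 + 3 + 3 + 2; product 3*3*3*3*2 = 162.

162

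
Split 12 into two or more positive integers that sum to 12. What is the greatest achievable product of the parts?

81

Let f[k] be the best product for length k (with at least one cut). For each first piece i, the rest contributes max(k−i, f[k−i]).
f[2] = 1*max(1,0) = 1*1 = 1
f[3] = max(1*2, 2*1) = 2
f[4] = max(1*3, 2*2, 3*1) = 4
f[5] = max(1*4, 2*3, 3*2, 4*1) = 6
f[6] = max(1*6, 2*4, 3*3, 4*2, 5*1) = 9
f[7] = max(1*9, 2*6, 3*4, 4*3, 5*2, 6*1) = 12
f[8] = max(1*12, 2*9, 3*6, …, 6*2, 7*1) = 18
f[9] = max(1*18, 2*12, 3*9, …, 7*2, 8*1) = 27
f[10] = max(1*27, 2*18, 3*12, …, 8*2, 9*1) = 36
f[11] = max(1*36, 2*27, 3*18, …, 9*2, 10*1) = 54
f[12] = max(1*54, 2*36, 3*27, …, 10*2, 11*1) = 81
One optimal split: 3 + 3 + 3 + 3; product 3*3*3*3 = 81.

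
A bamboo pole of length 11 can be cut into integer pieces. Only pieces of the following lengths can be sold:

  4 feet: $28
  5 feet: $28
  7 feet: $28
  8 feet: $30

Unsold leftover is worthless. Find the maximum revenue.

Build r[k] bottom-up: r[k] = max over allowed piece i of (p[i] + r[k−i]).
r[1] = 0
r[2] = 0
r[3] = 0
r[4] = 28
r[5] = max(28+0, 28+0) = 28
r[6] = max(28+0, 28+0) = 28
r[7] = max(28+0, 28+0, 28+0) = 28
r[8] = max(28+28, 28+0, 28+0, 30+0) = 56
r[9] = max(28+28, 28+28, 28+0, 30+0) = 56
r[10] = max(28+28, 28+28, 28+0, 30+0) = 56
r[11] = max(28+28, 28+28, 28+28, 30+0) = 56
One optimal cutting: pieces 4 + 4 with 3 feet of scrap → $56.

56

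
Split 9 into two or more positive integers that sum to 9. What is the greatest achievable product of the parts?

Fill g[k] for k=2..9: at each k try every first piece i and multiply by the better of (k−i) uncut or g[k−i].
g[2] = 1*max(1,0) = 1*1 = 1
g[3] = max(1*2, 2*1) = 2
g[4] = max(1*3, 2*2, 3*1) = 4
g[5] = max(1*4, 2*3, 3*2, 4*1) = 6
g[6] = max(1*6, 2*4, 3*3, 4*2, 5*1) = 9
g[7] = max(1*9, 2*6, 3*4, 4*3, 5*2, 6*1) = 12
g[8] = max(1*12, 2*9, 3*6, …, 6*2, 7*1) = 18
g[9] = max(1*18, 2*12, 3*9, …, 7*2, 8*1) = 27
One optimal split: 3 + 3 + 3; product 3*3*3 = 27.

27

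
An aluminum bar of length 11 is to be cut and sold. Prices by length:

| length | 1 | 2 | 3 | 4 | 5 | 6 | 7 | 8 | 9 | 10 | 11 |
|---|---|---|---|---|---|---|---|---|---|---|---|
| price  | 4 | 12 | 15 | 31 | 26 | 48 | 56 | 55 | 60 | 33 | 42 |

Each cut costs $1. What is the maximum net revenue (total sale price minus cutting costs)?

86

Build v[k] bottom-up: v[k] = max over allowed piece i of (p[i] + v[k−i]) − 1 per cut.
v[1] = 4
v[2] = max(4+4-1, 12+0) = 12
v[3] = max(4+12-1, 12+4-1, 15+0) = 15
v[4] = max(4+15-1, 12+12-1, 15+4-1, 31+0) = 31
v[5] = max(4+31-1, 12+15-1, 15+12-1, 31+4-1, 26+0) = 34
v[6] = max(4+34-1, 12+31-1, 15+15-1, 31+12-1, 26+4-1, 48+0) = 48
v[7] = max(4+48-1, 12+34-1, 15+31-1, …, 48+4-1, 56+0) = 56
v[8] = max(4+56-1, 12+48-1, 15+34-1, …, 56+4-1, 55+0) = 61
v[9] = max(4+61-1, 12+56-1, 15+48-1, …, 55+4-1, 60+0) = 67
v[10] = max(4+67-1, 12+61-1, 15+56-1, …, 60+4-1, 33+0) = 78
v[11] = max(4+78-1, 12+67-1, 15+61-1, …, 33+4-1, 42+0) = 86
One optimal plan: pieces 7 + 4 (1 cut) → $87 − $1 = $86.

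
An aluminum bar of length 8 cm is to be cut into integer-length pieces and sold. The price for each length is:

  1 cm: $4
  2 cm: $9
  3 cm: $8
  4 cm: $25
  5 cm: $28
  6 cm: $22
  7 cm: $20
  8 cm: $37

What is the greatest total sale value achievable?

Build r[k] bottom-up: r[k] = max over allowed piece i of (p[i] + r[k−i]).
r[1] = 4
r[2] = 9
r[3] = 13  (first piece 1, then r[2]=9)
r[4] = 25
r[5] = 29  (first piece 1, then r[4]=25)
r[6] = 34  (first piece 2, then r[4]=25)
r[7] = 38  (first piece 1, then r[6]=34)
r[8] = 50  (first piece 4, then r[4]=25)
One optimal cutting: 4 + 4 → $25 + $25 = $50.

50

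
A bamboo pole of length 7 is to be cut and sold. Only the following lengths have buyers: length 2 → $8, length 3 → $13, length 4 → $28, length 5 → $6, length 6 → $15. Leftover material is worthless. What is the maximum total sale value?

Build r[k] bottom-up: r[k] = max over allowed piece i of (p[i] + r[k−i]).
r[1] = 0
r[2] = 8
r[3] = max(8+0, 13+0) = 13
r[4] = max(8+8, 13+0, 28+0) = 28
r[5] = max(8+13, 13+8, 28+0, 6+0) = 28
r[6] = max(8+28, 13+13, 28+8, 6+0, 15+0) = 36
r[7] = max(8+28, 13+28, 28+13, 6+8, 15+0) = 41
One optimal cutting: 4 + 3 → $41.

41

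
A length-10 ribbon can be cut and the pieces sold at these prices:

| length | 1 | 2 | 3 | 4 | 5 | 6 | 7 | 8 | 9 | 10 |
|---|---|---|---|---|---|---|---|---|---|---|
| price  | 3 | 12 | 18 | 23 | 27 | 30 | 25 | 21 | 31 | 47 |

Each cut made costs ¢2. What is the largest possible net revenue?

Build net[k] bottom-up: net[k] = max over allowed piece i of (p[i] + net[k−i]) − 2 per cut.
net[1] = 3
net[2] = max(3+3-2, 12+0) = 12
net[3] = max(3+12-2, 12+3-2, 18+0) = 18
net[4] = max(3+18-2, 12+12-2, 18+3-2, 23+0) = 23
net[5] = max(3+23-2, 12+18-2, 18+12-2, 23+3-2, 27+0) = 28
net[6] = max(3+28-2, 12+23-2, 18+18-2, 23+12-2, 27+3-2, 30+0) = 34
net[7] = max(3+34-2, 12+28-2, 18+23-2, …, 30+3-2, 25+0) = 39
net[8] = max(3+39-2, 12+34-2, 18+28-2, …, 25+3-2, 21+0) = 44
net[9] = max(3+44-2, 12+39-2, 18+34-2, …, 21+3-2, 31+0) = 50
net[10] = max(3+50-2, 12+44-2, 18+39-2, …, 31+3-2, 47+0) = 55
One optimal plan: pieces 4 + 3 + 3 (2 cuts) → ¢59 − ¢4 = ¢55.

55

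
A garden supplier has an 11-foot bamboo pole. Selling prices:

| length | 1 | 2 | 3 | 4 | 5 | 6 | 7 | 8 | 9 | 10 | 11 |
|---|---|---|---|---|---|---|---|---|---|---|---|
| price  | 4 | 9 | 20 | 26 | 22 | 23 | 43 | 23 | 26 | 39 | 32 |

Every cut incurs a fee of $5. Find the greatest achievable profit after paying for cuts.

Consider every possible first cut. net[k] is the best of p[i]+net[k−i] over all sellable i≤k, charging 5 whenever i<k.
net[1] = 4
net[2] = 9
net[3] = 20
net[4] = 26
net[5] = 25  (first piece 1, then net[4]=26)
net[6] = 35  (first piece 3, then net[3]=20)
net[7] = 43
net[8] = 47  (first piece 4, then net[4]=26)
net[9] = 50  (first piece 3, then net[6]=35)
net[10] = 58  (first piece 3, then net[7]=43)
net[11] = 64  (first piece 4, then net[7]=43)
One optimal plan: pieces 7 + 4 (1 cut) → $69 − $5 = $64.

64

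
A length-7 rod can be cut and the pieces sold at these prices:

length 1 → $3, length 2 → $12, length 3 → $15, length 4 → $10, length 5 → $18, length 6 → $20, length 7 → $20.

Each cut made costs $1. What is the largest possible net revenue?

Consider every possible first cut. net[k] is the best of p[i]+net[k−i] over all sellable i≤k, charging 1 whenever i<k.
net[1] = 3
net[2] = 12
net[3] = 15
net[4] = 23  (first piece 2, then net[2]=12)
net[5] = 26  (first piece 2, then net[3]=15)
net[6] = 34  (first piece 2, then net[4]=23)
net[7] = 37  (first piece 2, then net[5]=26)
One optimal plan: pieces 3 + 2 + 2 (2 cuts) → $39 − $2 = $37.

37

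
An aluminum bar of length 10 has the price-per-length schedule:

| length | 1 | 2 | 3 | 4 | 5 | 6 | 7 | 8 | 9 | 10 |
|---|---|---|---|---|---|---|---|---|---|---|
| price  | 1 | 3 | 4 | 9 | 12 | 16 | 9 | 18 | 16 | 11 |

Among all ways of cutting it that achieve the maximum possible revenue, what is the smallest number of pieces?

Consider every possible first cut. r[k] is the best of p[i]+r[k−i] over all sellable i≤k.
r[1] = 1
r[2] = 3
r[3] = 4  (first piece 1, then r[2]=3)
r[4] = 9
r[5] = 12
r[6] = 16
r[7] = 17  (first piece 1, then r[6]=16)
r[8] = 19  (first piece 2, then r[6]=16)
r[9] = 21  (first piece 4, then r[5]=12)
r[10] = 25  (first piece 4, then r[6]=16)
Maximum revenue is $25.
Now minimize piece count subject to staying optimal: for each k, pieces[k] = 1 + min over i with p[i]+r[k−i]=r[k] of pieces[k−i].
pieces[7] = 2
pieces[8] = 2
pieces[9] = 2
pieces[10] = 2

2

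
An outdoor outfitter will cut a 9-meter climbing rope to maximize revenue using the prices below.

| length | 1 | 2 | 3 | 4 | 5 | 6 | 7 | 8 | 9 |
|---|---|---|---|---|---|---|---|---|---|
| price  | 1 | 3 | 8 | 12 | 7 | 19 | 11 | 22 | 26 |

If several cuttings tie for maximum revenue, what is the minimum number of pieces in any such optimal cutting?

2

Consider every possible first cut. r[k] is the best of p[i]+r[k−i] over all sellable i≤k.
r[1] = 1
r[2] = 3
r[3] = 8
r[4] = 12
r[5] = 13  (first piece 1, then r[4]=12)
r[6] = 19
r[7] = 20  (first piece 1, then r[6]=19)
r[8] = 24  (first piece 4, then r[4]=12)
r[9] = 27  (first piece 3, then r[6]=19)
Maximum revenue is €27.
Now minimize piece count subject to staying optimal: for each k, pieces[k] = 1 + min over i with p[i]+r[k−i]=r[k] of pieces[k−i].
pieces[6] = 1
pieces[7] = 2
pieces[8] = 2
pieces[9] = 2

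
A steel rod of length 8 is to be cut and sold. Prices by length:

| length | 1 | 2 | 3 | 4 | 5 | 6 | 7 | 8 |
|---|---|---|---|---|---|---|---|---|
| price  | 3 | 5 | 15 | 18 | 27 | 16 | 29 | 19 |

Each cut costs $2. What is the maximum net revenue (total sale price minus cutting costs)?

Consider every possible first cut. v[k] is the best of p[i]+v[k−i] over all sellable i≤k, charging 2 whenever i<k.
v[1] = 3
v[2] = 5
v[3] = 15
v[4] = 18
v[5] = 27
v[6] = 28  (first piece 1, then v[5]=27)
v[7] = 31  (first piece 3, then v[4]=18)
v[8] = 40  (first piece 3, then v[5]=27)
One optimal plan: pieces 5 + 3 (1 cut) → $42 − $2 = $40.

40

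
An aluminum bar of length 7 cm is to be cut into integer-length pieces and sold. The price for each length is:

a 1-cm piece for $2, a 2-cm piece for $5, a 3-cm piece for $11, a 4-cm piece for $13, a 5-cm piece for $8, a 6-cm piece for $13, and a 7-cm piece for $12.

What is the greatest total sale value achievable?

Build best[k] bottom-up: best[k] = max over allowed piece i of (p[i] + best[k−i]).
best[1] = 2
best[2] = 5
best[3] = 11
best[4] = 13  (first piece 1, then best[3]=11)
best[5] = 16  (first piece 2, then best[3]=11)
best[6] = 22  (first piece 3, then best[3]=11)
best[7] = 24  (first piece 1, then best[6]=22)
One optimal cutting: 3 + 3 + 1 → $11 + $11 + $2 = $24.

24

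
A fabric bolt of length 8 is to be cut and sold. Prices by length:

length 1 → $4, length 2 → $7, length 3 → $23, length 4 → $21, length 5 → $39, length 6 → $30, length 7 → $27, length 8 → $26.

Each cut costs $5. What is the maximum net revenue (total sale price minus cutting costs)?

57

Build r[k] bottom-up: r[k] = max over allowed piece i of (p[i] + r[k−i]) − 5 per cut.
r[1] = 4
r[2] = 7
r[3] = 23
r[4] = 22  (first piece 1, then r[3]=23)
r[5] = 39
r[6] = 41  (first piece 3, then r[3]=23)
r[7] = 41  (first piece 2, then r[5]=39)
r[8] = 57  (first piece 3, then r[5]=39)
One optimal plan: pieces 5 + 3 (1 cut) → $62 − $5 = $57.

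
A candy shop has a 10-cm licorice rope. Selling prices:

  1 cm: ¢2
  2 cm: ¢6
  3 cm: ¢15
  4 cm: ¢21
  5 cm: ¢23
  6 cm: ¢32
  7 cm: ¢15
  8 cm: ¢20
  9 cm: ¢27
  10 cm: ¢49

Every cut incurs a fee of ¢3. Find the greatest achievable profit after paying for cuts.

Let v[k] be the best obtainable value from length k. For each k, try every first piece i and keep the best of price[i] + v[k−i] minus the 3 cut fee when i<k.
v[1] = 2
v[2] = 6
v[3] = 15
v[4] = 21
v[5] = 23
v[6] = 32
v[7] = 33  (first piece 3, then v[4]=21)
v[8] = 39  (first piece 4, then v[4]=21)
v[9] = 44  (first piece 3, then v[6]=32)
v[10] = 50  (first piece 4, then v[6]=32)
One optimal plan: pieces 6 + 4 (1 cut) → ¢53 − ¢3 = ¢50.

50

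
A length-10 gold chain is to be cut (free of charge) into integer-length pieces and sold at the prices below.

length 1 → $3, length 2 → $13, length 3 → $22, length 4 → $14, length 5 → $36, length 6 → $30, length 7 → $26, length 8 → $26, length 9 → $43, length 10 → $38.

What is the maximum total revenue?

72

Let R[k] be the best obtainable value from length k. For each k, try every first piece i and keep the best of price[i] + R[k−i].
R[1] = 3
R[2] = 13
R[3] = 22
R[4] = 26  (first piece 2, then R[2]=13)
R[5] = 36
R[6] = 44  (first piece 3, then R[3]=22)
R[7] = 49  (first piece 2, then R[5]=36)
R[8] = 58  (first piece 3, then R[5]=36)
R[9] = 66  (first piece 3, then R[6]=44)
R[10] = 72  (first piece 5, then R[5]=36)
One optimal cutting: 5 + 5 → $36 + $36 = $72.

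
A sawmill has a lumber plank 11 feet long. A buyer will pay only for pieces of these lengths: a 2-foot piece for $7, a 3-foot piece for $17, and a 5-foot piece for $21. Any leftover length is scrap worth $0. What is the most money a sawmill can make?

58

Let f[k] be the best obtainable value from length k. For each k, try every first piece i and keep the best of price[i] + f[k−i].
f[1] = 0
f[2] = 7
f[3] = 17
f[4] = 17
f[5] = 24  (first piece 2, then f[3]=17)
f[6] = 34  (first piece 3, then f[3]=17)
f[7] = 34
f[8] = 41  (first piece 2, then f[6]=34)
f[9] = 51  (first piece 3, then f[6]=34)
f[10] = 51
f[11] = 58  (first piece 2, then f[9]=51)
One optimal cutting: 3 + 3 + 3 + 2 → $58.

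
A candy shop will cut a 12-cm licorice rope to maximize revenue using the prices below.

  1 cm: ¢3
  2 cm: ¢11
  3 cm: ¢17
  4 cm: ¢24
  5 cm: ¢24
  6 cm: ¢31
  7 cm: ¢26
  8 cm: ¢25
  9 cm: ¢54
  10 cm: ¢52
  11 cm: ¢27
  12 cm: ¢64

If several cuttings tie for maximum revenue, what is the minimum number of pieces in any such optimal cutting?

3

Consider every possible first cut. r[k] is the best of p[i]+r[k−i] over all sellable i≤k.
r[1] = 3
r[2] = 11
r[3] = 17
r[4] = 24
r[5] = 28  (first piece 2, then r[3]=17)
r[6] = 35  (first piece 2, then r[4]=24)
r[7] = 41  (first piece 3, then r[4]=24)
r[8] = 48  (first piece 4, then r[4]=24)
r[9] = 54
r[10] = 59  (first piece 2, then r[8]=48)
r[11] = 65  (first piece 2, then r[9]=54)
r[12] = 72  (first piece 4, then r[8]=48)
Maximum revenue is ¢72.
Now minimize piece count subject to staying optimal: for each k, pieces[k] = 1 + min over i with p[i]+r[k−i]=r[k] of pieces[k−i].
pieces[9] = 1
pieces[10] = 3
pieces[11] = 2
pieces[12] = 3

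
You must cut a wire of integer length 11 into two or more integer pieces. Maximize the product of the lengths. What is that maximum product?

Fill f[k] for k=2..11: at each k try every first piece i and multiply by the better of (k−i) uncut or f[k−i].
f[2] = 1*max(1,0) = 1*1 = 1
f[3] = 1*max(2,1) = 1*2 = 2
f[4] = 2*max(2,1) = 2*2 = 4
f[5] = 2*max(3,2) = 2*3 = 6
f[6] = 3*max(3,2) = 3*3 = 9
f[7] = 2*max(5,6) = 2*6 = 12
f[8] = 2*max(6,9) = 2*9 = 18
f[9] = 3*max(6,9) = 3*9 = 27
f[10] = 2*max(8,18) = 2*18 = 36
f[11] = 2*max(9,27) = 2*27 = 54
One optimal split: 3 + 3 + 3 + 2; product 3*3*3*2 = 54.

54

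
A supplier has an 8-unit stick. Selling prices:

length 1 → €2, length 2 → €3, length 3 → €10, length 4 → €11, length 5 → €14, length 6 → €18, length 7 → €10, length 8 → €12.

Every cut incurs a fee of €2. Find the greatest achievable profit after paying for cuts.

Build v[k] bottom-up: v[k] = max over allowed piece i of (p[i] + v[k−i]) − 2 per cut.
v[1] = 2
v[2] = max(2+2-2, 3+0) = 3
v[3] = max(2+3-2, 3+2-2, 10+0) = 10
v[4] = max(2+10-2, 3+3-2, 10+2-2, 11+0) = 11
v[5] = max(2+11-2, 3+10-2, 10+3-2, 11+2-2, 14+0) = 14
v[6] = max(2+14-2, 3+11-2, 10+10-2, 11+3-2, 14+2-2, 18+0) = 18
v[7] = max(2+18-2, 3+14-2, 10+11-2, …, 18+2-2, 10+0) = 19
v[8] = max(2+19-2, 3+18-2, 10+14-2, …, 10+2-2, 12+0) = 22
One optimal plan: pieces 5 + 3 (1 cut) → €24 − €2 = €22.

22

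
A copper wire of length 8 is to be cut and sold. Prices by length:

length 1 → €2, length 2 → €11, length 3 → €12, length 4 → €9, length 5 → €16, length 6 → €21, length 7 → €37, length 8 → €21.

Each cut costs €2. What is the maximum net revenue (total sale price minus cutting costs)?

Let v[k] be the best obtainable value from length k. For each k, try every first piece i and keep the best of price[i] + v[k−i] minus the 2 cut fee when i<k.
v[1] = 2
v[2] = 11
v[3] = 12
v[4] = 20  (first piece 2, then v[2]=11)
v[5] = 21  (first piece 2, then v[3]=12)
v[6] = 29  (first piece 2, then v[4]=20)
v[7] = 37
v[8] = 38  (first piece 2, then v[6]=29)
One optimal plan: pieces 2 + 2 + 2 + 2 (3 cuts) → €44 − €6 = €38.

38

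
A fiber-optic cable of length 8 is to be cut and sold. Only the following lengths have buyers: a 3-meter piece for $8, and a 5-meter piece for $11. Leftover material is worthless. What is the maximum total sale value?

19

Consider every possible first cut. r[k] is the best of p[i]+r[k−i] over all sellable i≤k.
r[1] = 0
r[2] = 0
r[3] = 8
r[4] = 8
r[5] = max(8+0, 11+0) = 11
r[6] = max(8+8, 11+0) = 16
r[7] = max(8+8, 11+0) = 16
r[8] = max(8+11, 11+8) = 19
One optimal cutting: 5 + 3 → $19.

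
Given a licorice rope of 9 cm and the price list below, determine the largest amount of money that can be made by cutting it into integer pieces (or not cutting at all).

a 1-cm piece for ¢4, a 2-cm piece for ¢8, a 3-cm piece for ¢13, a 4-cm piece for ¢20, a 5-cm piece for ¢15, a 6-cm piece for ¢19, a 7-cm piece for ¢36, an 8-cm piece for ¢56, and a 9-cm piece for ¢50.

60

Build v[k] bottom-up: v[k] = max over allowed piece i of (p[i] + v[k−i]).
v[1] = 4
v[2] = max(4+4, 8+0) = 8
v[3] = max(4+8, 8+4, 13+0) = 13
v[4] = max(4+13, 8+8, 13+4, 20+0) = 20
v[5] = max(4+20, 8+13, 13+8, 20+4, 15+0) = 24
v[6] = max(4+24, 8+20, 13+13, 20+8, 15+4, 19+0) = 28
v[7] = max(4+28, 8+24, 13+20, …, 19+4, 36+0) = 36
v[8] = max(4+36, 8+28, 13+24, …, 36+4, 56+0) = 56
v[9] = max(4+56, 8+36, 13+28, …, 56+4, 50+0) = 60
One optimal cutting: 8 + 1 → ¢56 + ¢4 = ¢60.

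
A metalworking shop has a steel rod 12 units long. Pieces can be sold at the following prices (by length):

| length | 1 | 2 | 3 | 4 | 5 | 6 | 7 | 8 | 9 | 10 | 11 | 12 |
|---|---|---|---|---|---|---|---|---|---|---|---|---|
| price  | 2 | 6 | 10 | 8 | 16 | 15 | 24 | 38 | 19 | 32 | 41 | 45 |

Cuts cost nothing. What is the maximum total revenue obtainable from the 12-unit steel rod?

50

Let r[k] be the best obtainable value from length k. For each k, try every first piece i and keep the best of price[i] + r[k−i].
r[1] = 2
r[2] = 6
r[3] = 10
r[4] = 12  (first piece 1, then r[3]=10)
r[5] = 16  (first piece 2, then r[3]=10)
r[6] = 20  (first piece 3, then r[3]=10)
r[7] = 24
r[8] = 38
r[9] = 40  (first piece 1, then r[8]=38)
r[10] = 44  (first piece 2, then r[8]=38)
r[11] = 48  (first piece 3, then r[8]=38)
r[12] = 50  (first piece 1, then r[11]=48)
One optimal cutting: 8 + 3 + 1 → $38 + $10 + $2 = $50.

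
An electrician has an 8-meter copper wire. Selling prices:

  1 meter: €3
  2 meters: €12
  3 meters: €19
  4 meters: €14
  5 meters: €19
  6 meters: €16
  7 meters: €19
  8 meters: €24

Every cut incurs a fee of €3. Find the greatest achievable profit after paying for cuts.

44

Consider every possible first cut. r[k] is the best of p[i]+r[k−i] over all sellable i≤k, charging 3 whenever i<k.
r[1] = 3
r[2] = 12
r[3] = 19
r[4] = 21  (first piece 2, then r[2]=12)
r[5] = 28  (first piece 2, then r[3]=19)
r[6] = 35  (first piece 3, then r[3]=19)
r[7] = 37  (first piece 2, then r[5]=28)
r[8] = 44  (first piece 2, then r[6]=35)
One optimal plan: pieces 3 + 3 + 2 (2 cuts) → €50 − €6 = €44.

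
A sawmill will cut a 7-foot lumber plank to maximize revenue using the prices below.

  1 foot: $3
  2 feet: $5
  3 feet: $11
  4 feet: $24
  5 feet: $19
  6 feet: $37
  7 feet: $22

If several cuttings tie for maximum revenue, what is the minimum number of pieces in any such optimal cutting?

2

Let r[k] be the best obtainable value from length k. For each k, try every first piece i and keep the best of price[i] + r[k−i].
r[1] = 3
r[2] = 6  (first piece 1, then r[1]=3)
r[3] = 11
r[4] = 24
r[5] = 27  (first piece 1, then r[4]=24)
r[6] = 37
r[7] = 40  (first piece 1, then r[6]=37)
Maximum revenue is $40.
Now minimize piece count subject to staying optimal: for each k, pieces[k] = 1 + min over i with p[i]+r[k−i]=r[k] of pieces[k−i].
pieces[4] = 1
pieces[5] = 2
pieces[6] = 1
pieces[7] = 2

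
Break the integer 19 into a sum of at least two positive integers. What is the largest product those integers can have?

972

Let m[k] be the best product for length k (with at least one cut). For each first piece i, the rest contributes max(k−i, m[k−i]).
m[2] = 1×max(1,0) = 1×1 = 1
m[3] = 1×max(2,1) = 1×2 = 2
m[4] = 2×max(2,1) = 2×2 = 4
m[5] = 2×max(3,2) = 2×3 = 6
m[6] = 3×max(3,2) = 3×3 = 9
m[7] = 2×max(5,6) = 2×6 = 12
m[8] = 2×max(6,9) = 2×9 = 18
m[9] = 3×max(6,9) = 3×9 = 27
m[10] = 2×max(8,18) = 2×18 = 36
m[11] = 2×max(9,27) = 2×27 = 54
m[12] = 3×max(9,27) = 3×27 = 81
m[13] = 2×max(11,54) = 2×54 = 108
m[14] = 2×max(12,81) = 2×81 = 162
m[15] = 3×max(12,81) = 3×81 = 243
m[16] = 2×max(14,162) = 2×162 = 324
m[17] = 2×max(15,243) = 2×243 = 486
m[18] = 3×max(15,243) = 3×243 = 729
m[19] = 2×max(17,486) = 2×486 = 972
One optimal split: 3 + 3 + 3 + 3 + 3 + 2 + 2; product 3×3×3×3×3×2×2 = 972.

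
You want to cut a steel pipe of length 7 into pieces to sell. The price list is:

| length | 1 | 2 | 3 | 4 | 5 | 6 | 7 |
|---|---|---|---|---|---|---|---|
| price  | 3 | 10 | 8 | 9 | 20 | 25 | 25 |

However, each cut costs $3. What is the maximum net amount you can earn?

Let r[k] be the best obtainable value from length k. For each k, try every first piece i and keep the best of price[i] + r[k−i] minus the 3 cut fee when i<k.
r[1] = 3
r[2] = 10
r[3] = 10  (first piece 1, then r[2]=10)
r[4] = 17  (first piece 2, then r[2]=10)
r[5] = 20
r[6] = 25
r[7] = 27  (first piece 2, then r[5]=20)
One optimal plan: pieces 5 + 2 (1 cut) → $30 − $3 = $27.

27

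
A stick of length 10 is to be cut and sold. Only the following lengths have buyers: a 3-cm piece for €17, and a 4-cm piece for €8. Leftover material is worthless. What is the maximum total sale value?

Build best[k] bottom-up: best[k] = max over allowed piece i of (p[i] + best[k−i]).
best[1] = 0
best[2] = 0
best[3] = 17
best[4] = max(17+0, 8+0) = 17
best[5] = max(17+0, 8+0) = 17
best[6] = max(17+17, 8+0) = 34
best[7] = max(17+17, 8+17) = 34
best[8] = max(17+17, 8+17) = 34
best[9] = max(17+34, 8+17) = 51
best[10] = max(17+34, 8+34) = 51
One optimal cutting: pieces 3 + 3 + 3 with 1 cm of scrap → €51.

51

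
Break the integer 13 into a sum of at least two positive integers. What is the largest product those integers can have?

108

Fill f[k] for k=2..13: at each k try every first piece i and multiply by the better of (k−i) uncut or f[k−i].
f[2] = 1×max(1,0) = 1×1 = 1
f[3] = max(1×2, 2×1) = 2
f[4] = max(1×3, 2×2, 3×1) = 4
f[5] = max(1×4, 2×3, 3×2, 4×1) = 6
f[6] = max(1×6, 2×4, 3×3, 4×2, 5×1) = 9
f[7] = max(1×9, 2×6, 3×4, 4×3, 5×2, 6×1) = 12
f[8] = max(1×12, 2×9, 3×6, …, 6×2, 7×1) = 18
f[9] = max(1×18, 2×12, 3×9, …, 7×2, 8×1) = 27
f[10] = max(1×27, 2×18, 3×12, …, 8×2, 9×1) = 36
f[11] = max(1×36, 2×27, 3×18, …, 9×2, 10×1) = 54
f[12] = max(1×54, 2×36, 3×27, …, 10×2, 11×1) = 81
f[13] = max(1×81, 2×54, 3×36, …, 11×2, 12×1) = 108
One optimal split: 3 + 3 + 3 + 2 + 2; product 3×3×3×2×2 = 108.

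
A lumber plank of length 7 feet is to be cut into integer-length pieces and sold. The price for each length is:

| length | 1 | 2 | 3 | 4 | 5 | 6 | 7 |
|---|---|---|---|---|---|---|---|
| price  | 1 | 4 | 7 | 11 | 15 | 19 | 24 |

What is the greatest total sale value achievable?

24

Build r[k] bottom-up: r[k] = max over allowed piece i of (p[i] + r[k−i]).
r[1] = 1
r[2] = 4
r[3] = 7
r[4] = 11
r[5] = 15
r[6] = 19
r[7] = 24
Best is to sell the whole 7-foot piece uncut for $24.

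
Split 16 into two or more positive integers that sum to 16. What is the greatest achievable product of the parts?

324

Fill prod[k] for k=2..16: at each k try every first piece i and multiply by the better of (k−i) uncut or prod[k−i].
Small cases: prod[2]=1, prod[3]=2, prod[4]=4, prod[5]=6, prod[6]=9, prod[7]=12, prod[8]=18, prod[9]=27.
prod[10] = 2×max(8,18) = 2×18 = 36
prod[11] = 2×max(9,27) = 2×27 = 54
prod[12] = 3×max(9,27) = 3×27 = 81
prod[13] = 2×max(11,54) = 2×54 = 108
prod[14] = 2×max(12,81) = 2×81 = 162
prod[15] = 3×max(12,81) = 3×81 = 243
prod[16] = 2×max(14,162) = 2×162 = 324
One optimal split: 3 + 3 + 3 + 3 + 2 + 2; product 3×3×3×3×2×2 = 324.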